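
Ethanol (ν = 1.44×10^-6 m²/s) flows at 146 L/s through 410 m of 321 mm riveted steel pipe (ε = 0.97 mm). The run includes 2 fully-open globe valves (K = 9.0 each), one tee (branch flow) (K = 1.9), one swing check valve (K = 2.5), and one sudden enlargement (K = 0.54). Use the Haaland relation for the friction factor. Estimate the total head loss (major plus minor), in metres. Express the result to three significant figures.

V = 4Q/(πD²) = 1.804 m/s; V²/2g = 0.1659 m
Re = 4.02×10^5, ε/D = 0.00302 → f = 0.02657 (Haaland)
Major: h_f = f(L/D)·V²/2g = 0.02657·1277·0.1659 = 5.630 m
Minor: ΣK = 22.9; h_m = ΣK·V²/2g = 3.805 m
Total H_L = 5.630 + 3.805 = 9.435 m

H_L ≈ 9.44 m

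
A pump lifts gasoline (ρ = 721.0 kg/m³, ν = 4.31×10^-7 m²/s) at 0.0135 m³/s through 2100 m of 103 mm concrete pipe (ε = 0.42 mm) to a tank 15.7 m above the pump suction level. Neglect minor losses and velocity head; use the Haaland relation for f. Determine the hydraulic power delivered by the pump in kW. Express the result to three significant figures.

P_hyd ≈ 9.02 kW

V = 4Q/(πD²) = 1.620 m/s; Re = 3.87×10^5; ε/D = 0.00408; f = 0.02889
h_f = f(L/D)V²/2g = 78.81 m
Total head H = z + h_f = 15.7 + 78.81 = 94.51 m
P_hyd = ρgQH = 721.0·9.81·0.0135·94.51 = 9.024 kW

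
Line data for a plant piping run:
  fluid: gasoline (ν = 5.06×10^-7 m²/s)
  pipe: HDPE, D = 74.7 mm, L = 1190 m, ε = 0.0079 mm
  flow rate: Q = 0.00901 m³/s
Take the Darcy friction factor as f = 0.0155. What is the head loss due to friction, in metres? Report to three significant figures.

V = 4Q/(πD²) = 4·0.00901/(π·0.0747²) = 2.056 m/s
h_f = f(L/D)V²/(2g) = 0.01550·(1190/0.0747)·2.056²/(2·9.81) = 53.19 m

h_f ≈ 53.2 m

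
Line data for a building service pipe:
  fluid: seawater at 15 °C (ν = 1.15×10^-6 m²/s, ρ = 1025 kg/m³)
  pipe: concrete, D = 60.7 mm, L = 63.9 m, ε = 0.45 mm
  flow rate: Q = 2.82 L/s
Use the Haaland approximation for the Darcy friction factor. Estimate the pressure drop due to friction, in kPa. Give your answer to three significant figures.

V = 4Q/(πD²) = 4·0.00282/(π·0.0607²) = 0.9745 m/s
Re = VD/ν = 0.9745·0.0607/1.15×10^-6 = 5.14×10^4 → turbulent
ε/D = 0.45/60.7 = 0.00741
Haaland: f = 0.03569
h_f = f(L/D)V²/(2g) = 0.03569·(63.9/0.0607)·0.9745²/(2·9.81) = 1.818 m
Δp = ρg·h_f = 1025·9.81·1.818 = 18.28 kPa

Δp ≈ 18.3 kPa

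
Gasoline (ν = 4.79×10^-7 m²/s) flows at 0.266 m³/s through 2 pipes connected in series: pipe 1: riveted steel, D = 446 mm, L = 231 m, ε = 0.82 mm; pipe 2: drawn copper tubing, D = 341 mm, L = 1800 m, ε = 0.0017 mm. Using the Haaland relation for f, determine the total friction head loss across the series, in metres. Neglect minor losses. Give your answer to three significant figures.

H ≈ 25.6 m

Pipe 1: V = 1.703 m/s, Re = 1.59×10^6, ε/D = 0.00184, f = 0.02306, h_1 = f(L/D)V²/2g = 1.765 m
Pipe 2: V = 2.913 m/s, Re = 2.07×10^6, ε/D = 4.99×10^-6, f = 0.01043, h_2 = f(L/D)V²/2g = 23.81 m
Series → Q common, losses add: H = Σh = 25.57 m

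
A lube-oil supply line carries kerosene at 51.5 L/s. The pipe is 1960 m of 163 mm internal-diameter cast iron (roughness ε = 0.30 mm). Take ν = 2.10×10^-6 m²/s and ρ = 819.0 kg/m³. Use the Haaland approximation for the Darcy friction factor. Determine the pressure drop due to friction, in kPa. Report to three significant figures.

V = 4Q/(πD²) = 4·0.0515/(π·0.163²) = 2.468 m/s
Re = VD/ν = 2.468·0.163/2.10×10^-6 = 1.92×10^5 → turbulent
ε/D = 0.30/163 = 0.00184
Haaland: f = 0.02382
h_f = f(L/D)V²/(2g) = 0.02382·(1960/0.163)·2.468²/(2·9.81) = 88.93 m
Δp = ρg·h_f = 819.0·9.81·88.93 = 714.5 kPa

Δp ≈ 714 kPa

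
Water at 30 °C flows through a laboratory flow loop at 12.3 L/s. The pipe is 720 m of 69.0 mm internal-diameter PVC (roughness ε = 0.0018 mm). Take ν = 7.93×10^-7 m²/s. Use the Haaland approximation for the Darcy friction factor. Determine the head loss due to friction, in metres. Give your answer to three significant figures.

V = 4Q/(πD²) = 4·0.0123/(π·0.0690²) = 3.289 m/s
Re = VD/ν = 3.289·0.0690/7.93×10^-7 = 2.86×10^5 → turbulent
ε/D = 0.0018/69.0 = 2.61×10^-5
Haaland: f = 0.01468
h_f = f(L/D)V²/(2g) = 0.01468·(720/0.0690)·3.289²/(2·9.81) = 84.50 m

h_f ≈ 84.5 m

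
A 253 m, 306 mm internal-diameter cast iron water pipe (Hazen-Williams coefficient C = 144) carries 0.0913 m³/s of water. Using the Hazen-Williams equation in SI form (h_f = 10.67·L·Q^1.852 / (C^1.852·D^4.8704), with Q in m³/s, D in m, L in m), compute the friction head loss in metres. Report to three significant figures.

h_f = 10.67·253·0.0913^1.852 / (144^1.852·0.306^4.8704) = 1.032 m

h_f ≈ 1.03 m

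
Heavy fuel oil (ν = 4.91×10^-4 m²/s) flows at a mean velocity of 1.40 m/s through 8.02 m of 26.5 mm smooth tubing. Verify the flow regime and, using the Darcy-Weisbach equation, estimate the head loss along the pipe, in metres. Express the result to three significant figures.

h_f ≈ 25.6 m

Re = VD/ν = 1.40·0.02650/4.91×10^-4 = 75.6 → laminar (Re < 2300)
f = 64/Re = 0.8470
h_f = f(L/D)V²/(2g) = 0.8470·(8.02/0.02650)·1.40²/(2·9.81) = 25.61 m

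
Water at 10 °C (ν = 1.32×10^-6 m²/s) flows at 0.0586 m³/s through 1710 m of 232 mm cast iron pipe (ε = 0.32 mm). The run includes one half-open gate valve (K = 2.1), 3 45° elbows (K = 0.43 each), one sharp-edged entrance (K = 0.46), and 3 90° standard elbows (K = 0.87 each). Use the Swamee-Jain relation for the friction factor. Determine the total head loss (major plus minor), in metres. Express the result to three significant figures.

V = 4Q/(πD²) = 1.386 m/s; V²/2g = 0.09794 m
Re = 2.44×10^5, ε/D = 0.00138 → f = 0.02237 (Swamee-Jain)
Major: h_f = f(L/D)·V²/2g = 0.02237·7371·0.09794 = 16.15 m
Minor: ΣK = 6.46; h_m = ΣK·V²/2g = 0.6327 m
Total H_L = 16.15 + 0.6327 = 16.78 m

H_L ≈ 16.8 m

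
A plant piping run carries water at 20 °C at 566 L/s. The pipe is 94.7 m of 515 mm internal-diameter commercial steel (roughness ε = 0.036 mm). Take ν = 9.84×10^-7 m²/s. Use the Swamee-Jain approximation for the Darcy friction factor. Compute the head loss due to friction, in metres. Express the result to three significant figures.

h_f ≈ 0.874 m

V = 4Q/(πD²) = 4·0.566/(π·0.515²) = 2.717 m/s
Re = VD/ν = 2.717·0.515/9.84×10^-7 = 1.42×10^6 → turbulent
ε/D = 0.036/515 = 6.99×10^-5
Swamee-Jain: f = 0.01263
h_f = f(L/D)V²/(2g) = 0.01263·(94.7/0.515)·2.717²/(2·9.81) = 0.8738 m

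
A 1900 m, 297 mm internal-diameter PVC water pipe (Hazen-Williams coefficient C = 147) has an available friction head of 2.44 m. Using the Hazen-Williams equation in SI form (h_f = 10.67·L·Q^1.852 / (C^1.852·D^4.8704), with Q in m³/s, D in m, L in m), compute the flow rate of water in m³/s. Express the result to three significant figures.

Rearranging: Q = [h_f·C^1.852·D^4.8704 / (10.67·L)]^(1/1.852)
Q = [2.44·147^1.852·0.297^4.8704 / (10.67·1900)]^0.540 = 0.04617 m³/s

Q ≈ 0.0462 m³/s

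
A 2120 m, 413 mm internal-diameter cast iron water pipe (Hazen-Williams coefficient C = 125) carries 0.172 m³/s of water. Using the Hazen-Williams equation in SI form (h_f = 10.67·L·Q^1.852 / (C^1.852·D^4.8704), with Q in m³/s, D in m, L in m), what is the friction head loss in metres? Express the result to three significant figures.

h_f ≈ 8.43 m

h_f = 10.67·2120·0.172^1.852 / (125^1.852·0.413^4.8704) = 8.427 m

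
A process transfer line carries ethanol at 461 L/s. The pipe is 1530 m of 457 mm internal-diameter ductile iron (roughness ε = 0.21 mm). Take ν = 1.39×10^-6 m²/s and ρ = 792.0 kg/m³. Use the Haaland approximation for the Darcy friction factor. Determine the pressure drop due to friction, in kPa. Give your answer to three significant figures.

V = 4Q/(πD²) = 4·0.461/(π·0.457²) = 2.810 m/s
Re = VD/ν = 2.810·0.457/1.39×10^-6 = 9.24×10^5 → turbulent
ε/D = 0.21/457 = 4.60×10^-4
Haaland: f = 0.01692
h_f = f(L/D)V²/(2g) = 0.01692·(1530/0.457)·2.810²/(2·9.81) = 22.81 m
Δp = ρg·h_f = 792.0·9.81·22.81 = 177.2 kPa

Δp ≈ 177 kPa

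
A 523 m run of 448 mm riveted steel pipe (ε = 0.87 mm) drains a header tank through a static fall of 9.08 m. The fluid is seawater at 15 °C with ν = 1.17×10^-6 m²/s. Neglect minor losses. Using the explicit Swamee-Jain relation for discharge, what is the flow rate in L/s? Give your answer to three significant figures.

Swamee-Jain (Type II): Q = -0.965·√(gD⁵h_f/L)·ln[ε/(3.7D) + √(3.17ν²L/(gD³h_f))]
√(gD⁵h_f/L) = √(9.81·0.448⁵·9.08/523) = 0.05544
ε/(3.7D) = 5.25×10^-4; √(3.17ν²L/(gD³h_f)) = 1.68×10^-5
Q = -0.965·0.05544·ln(5.417×10^-4) = 0.4024 m³/s
Check: V = 2.55 m/s, Re = 9.77×10^5, f = 0.02351, h_f = 9.11 m ≈ 9.08 m ✓

Q ≈ 402 L/s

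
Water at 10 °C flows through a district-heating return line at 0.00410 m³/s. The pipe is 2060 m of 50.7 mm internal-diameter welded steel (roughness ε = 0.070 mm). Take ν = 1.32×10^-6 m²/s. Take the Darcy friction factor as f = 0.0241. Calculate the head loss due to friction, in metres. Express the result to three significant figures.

h_f ≈ 206 m

V = 4Q/(πD²) = 4·0.00410/(π·0.0507²) = 2.031 m/s
h_f = f(L/D)V²/(2g) = 0.02410·(2060/0.0507)·2.031²/(2·9.81) = 205.8 m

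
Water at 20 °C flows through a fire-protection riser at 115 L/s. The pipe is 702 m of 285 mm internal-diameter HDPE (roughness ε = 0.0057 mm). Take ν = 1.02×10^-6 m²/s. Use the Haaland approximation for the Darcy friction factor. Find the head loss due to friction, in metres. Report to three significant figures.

h_f ≈ 5.42 m

V = 4Q/(πD²) = 4·0.115/(π·0.285²) = 1.803 m/s
Re = VD/ν = 1.803·0.285/1.02×10^-6 = 5.04×10^5 → turbulent
ε/D = 0.0057/285 = 2.00×10^-5
Haaland: f = 0.01328
h_f = f(L/D)V²/(2g) = 0.01328·(702/0.285)·1.803²/(2·9.81) = 5.419 m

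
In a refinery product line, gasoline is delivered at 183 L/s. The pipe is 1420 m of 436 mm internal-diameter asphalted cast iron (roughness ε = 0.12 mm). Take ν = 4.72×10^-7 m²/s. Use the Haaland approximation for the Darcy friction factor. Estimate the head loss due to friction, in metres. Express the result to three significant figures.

V = 4Q/(πD²) = 4·0.183/(π·0.436²) = 1.226 m/s
Re = VD/ν = 1.226·0.436/4.72×10^-7 = 1.13×10^6 → turbulent
ε/D = 0.12/436 = 2.75×10^-4
Haaland: f = 0.01530
h_f = f(L/D)V²/(2g) = 0.01530·(1420/0.436)·1.226²/(2·9.81) = 3.815 m

h_f ≈ 3.82 m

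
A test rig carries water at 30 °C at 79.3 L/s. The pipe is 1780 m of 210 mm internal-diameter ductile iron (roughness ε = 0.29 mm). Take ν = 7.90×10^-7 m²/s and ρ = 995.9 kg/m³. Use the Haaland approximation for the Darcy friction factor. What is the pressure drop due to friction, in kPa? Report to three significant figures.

V = 4Q/(πD²) = 4·0.0793/(π·0.210²) = 2.290 m/s
Re = VD/ν = 2.290·0.210/7.90×10^-7 = 6.09×10^5 → turbulent
ε/D = 0.29/210 = 0.00138
Haaland: f = 0.02166
h_f = f(L/D)V²/(2g) = 0.02166·(1780/0.210)·2.290²/(2·9.81) = 49.05 m
Δp = ρg·h_f = 995.9·9.81·49.05 = 479.2 kPa

Δp ≈ 479 kPa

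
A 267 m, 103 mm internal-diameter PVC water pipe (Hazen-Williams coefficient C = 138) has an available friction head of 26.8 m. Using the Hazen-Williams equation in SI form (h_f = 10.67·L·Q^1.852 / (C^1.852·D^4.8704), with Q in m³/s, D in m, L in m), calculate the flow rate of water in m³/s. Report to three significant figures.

Rearranging: Q = [h_f·C^1.852·D^4.8704 / (10.67·L)]^(1/1.852)
Q = [26.8·138^1.852·0.103^4.8704 / (10.67·267)]^0.540 = 0.02816 m³/s

Q ≈ 0.0282 m³/s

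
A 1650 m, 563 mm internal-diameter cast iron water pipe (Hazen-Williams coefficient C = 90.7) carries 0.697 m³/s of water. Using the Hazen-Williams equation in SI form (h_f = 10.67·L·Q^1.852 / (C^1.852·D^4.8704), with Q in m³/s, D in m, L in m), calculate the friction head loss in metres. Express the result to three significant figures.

h_f = 10.67·1650·0.697^1.852 / (90.7^1.852·0.563^4.8704) = 35.07 m

h_f ≈ 35.1 m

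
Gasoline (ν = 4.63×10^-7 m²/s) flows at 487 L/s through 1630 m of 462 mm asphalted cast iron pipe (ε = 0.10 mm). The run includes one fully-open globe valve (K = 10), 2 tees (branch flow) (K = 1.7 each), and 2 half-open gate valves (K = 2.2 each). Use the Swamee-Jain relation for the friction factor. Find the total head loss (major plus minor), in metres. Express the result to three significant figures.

V = 4Q/(πD²) = 2.905 m/s; V²/2g = 0.4301 m
Re = 2.90×10^6, ε/D = 2.16×10^-4 → f = 0.01436 (Swamee-Jain)
Major: h_f = f(L/D)·V²/2g = 0.01436·3528·0.4301 = 21.80 m
Minor: ΣK = 17.8; h_m = ΣK·V²/2g = 7.657 m
Total H_L = 21.80 + 7.657 = 29.45 m

H_L ≈ 29.5 m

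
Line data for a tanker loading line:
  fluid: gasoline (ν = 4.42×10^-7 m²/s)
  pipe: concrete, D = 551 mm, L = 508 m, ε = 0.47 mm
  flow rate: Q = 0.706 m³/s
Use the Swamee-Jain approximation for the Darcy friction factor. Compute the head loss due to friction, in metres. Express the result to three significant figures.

h_f ≈ 7.84 m

V = 4Q/(πD²) = 4·0.706/(π·0.551²) = 2.961 m/s
Re = VD/ν = 2.961·0.551/4.42×10^-7 = 3.69×10^6 → turbulent
ε/D = 0.47/551 = 8.53×10^-4
Swamee-Jain: f = 0.01903
h_f = f(L/D)V²/(2g) = 0.01903·(508/0.551)·2.961²/(2·9.81) = 7.841 m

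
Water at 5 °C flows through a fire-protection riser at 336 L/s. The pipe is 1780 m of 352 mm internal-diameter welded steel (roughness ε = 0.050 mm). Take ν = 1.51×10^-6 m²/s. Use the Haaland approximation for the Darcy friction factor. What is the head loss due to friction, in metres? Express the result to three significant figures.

V = 4Q/(πD²) = 4·0.336/(π·0.352²) = 3.453 m/s
Re = VD/ν = 3.453·0.352/1.51×10^-6 = 8.05×10^5 → turbulent
ε/D = 0.050/352 = 1.42×10^-4
Haaland: f = 0.01412
h_f = f(L/D)V²/(2g) = 0.01412·(1780/0.352)·3.453²/(2·9.81) = 43.38 m

h_f ≈ 43.4 m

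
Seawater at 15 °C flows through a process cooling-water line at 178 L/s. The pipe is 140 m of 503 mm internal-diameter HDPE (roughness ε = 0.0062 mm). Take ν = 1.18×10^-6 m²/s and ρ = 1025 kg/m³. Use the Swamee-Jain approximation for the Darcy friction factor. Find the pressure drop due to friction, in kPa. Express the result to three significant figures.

Δp ≈ 1.59 kPa

V = 4Q/(πD²) = 4·0.178/(π·0.503²) = 0.8958 m/s
Re = VD/ν = 0.8958·0.503/1.18×10^-6 = 3.82×10^5 → turbulent
ε/D = 0.0062/503 = 1.23×10^-5
Swamee-Jain: f = 0.01391
h_f = f(L/D)V²/(2g) = 0.01391·(140/0.503)·0.8958²/(2·9.81) = 0.1584 m
Δp = ρg·h_f = 1025·9.81·0.1584 = 1.592 kPa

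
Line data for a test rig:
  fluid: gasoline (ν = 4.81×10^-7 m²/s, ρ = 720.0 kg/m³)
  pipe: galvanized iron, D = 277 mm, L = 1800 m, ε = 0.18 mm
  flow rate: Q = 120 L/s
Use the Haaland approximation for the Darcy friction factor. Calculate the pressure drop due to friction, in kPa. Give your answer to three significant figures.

V = 4Q/(πD²) = 4·0.120/(π·0.277²) = 1.991 m/s
Re = VD/ν = 1.991·0.277/4.81×10^-7 = 1.15×10^6 → turbulent
ε/D = 0.18/277 = 6.50×10^-4
Haaland: f = 0.01808
h_f = f(L/D)V²/(2g) = 0.01808·(1800/0.277)·1.991²/(2·9.81) = 23.75 m
Δp = ρg·h_f = 720.0·9.81·23.75 = 167.7 kPa

Δp ≈ 168 kPa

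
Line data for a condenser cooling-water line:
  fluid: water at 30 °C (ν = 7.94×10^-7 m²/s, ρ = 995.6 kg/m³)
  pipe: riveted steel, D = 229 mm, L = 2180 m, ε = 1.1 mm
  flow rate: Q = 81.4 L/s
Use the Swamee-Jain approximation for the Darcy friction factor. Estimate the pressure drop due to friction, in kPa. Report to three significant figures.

V = 4Q/(πD²) = 4·0.0814/(π·0.229²) = 1.976 m/s
Re = VD/ν = 1.976·0.229/7.94×10^-7 = 5.70×10^5 → turbulent
ε/D = 1.1/229 = 0.00480
Swamee-Jain: f = 0.03026
h_f = f(L/D)V²/(2g) = 0.03026·(2180/0.229)·1.976²/(2·9.81) = 57.35 m
Δp = ρg·h_f = 995.6·9.81·57.35 = 560.2 kPa

Δp ≈ 560 kPa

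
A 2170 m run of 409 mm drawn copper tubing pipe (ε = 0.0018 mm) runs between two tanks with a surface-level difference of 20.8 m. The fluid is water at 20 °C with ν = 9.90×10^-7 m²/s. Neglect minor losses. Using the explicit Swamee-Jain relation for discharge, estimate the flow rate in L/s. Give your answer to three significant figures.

Swamee-Jain (Type II): Q = -0.965·√(gD⁵h_f/L)·ln[ε/(3.7D) + √(3.17ν²L/(gD³h_f))]
√(gD⁵h_f/L) = √(9.81·0.409⁵·20.8/2170) = 0.03281
ε/(3.7D) = 1.19×10^-6; √(3.17ν²L/(gD³h_f)) = 2.20×10^-5
Q = -0.965·0.03281·ln(2.317×10^-5) = 0.3379 m³/s
Check: V = 2.57 m/s, Re = 1.06×10^6, f = 0.01160, h_f = 20.8 m ≈ 20.8 m ✓

Q ≈ 338 L/s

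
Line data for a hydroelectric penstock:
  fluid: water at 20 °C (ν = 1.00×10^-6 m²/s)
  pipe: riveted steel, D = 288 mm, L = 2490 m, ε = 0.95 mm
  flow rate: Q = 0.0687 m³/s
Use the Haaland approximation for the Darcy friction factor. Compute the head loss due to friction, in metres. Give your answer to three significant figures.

h_f ≈ 13.4 m

V = 4Q/(πD²) = 4·0.0687/(π·0.288²) = 1.055 m/s
Re = VD/ν = 1.055·0.288/1.00×10^-6 = 3.04×10^5 → turbulent
ε/D = 0.95/288 = 0.00330
Haaland: f = 0.02731
h_f = f(L/D)V²/(2g) = 0.02731·(2490/0.288)·1.055²/(2·9.81) = 13.38 m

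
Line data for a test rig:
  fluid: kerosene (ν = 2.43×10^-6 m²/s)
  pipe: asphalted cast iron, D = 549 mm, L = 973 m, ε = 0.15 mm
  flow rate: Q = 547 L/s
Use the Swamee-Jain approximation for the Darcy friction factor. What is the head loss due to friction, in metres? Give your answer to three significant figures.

h_f ≈ 7.77 m

V = 4Q/(πD²) = 4·0.547/(π·0.549²) = 2.311 m/s
Re = VD/ν = 2.311·0.549/2.43×10^-6 = 5.22×10^5 → turbulent
ε/D = 0.15/549 = 2.73×10^-4
Swamee-Jain: f = 0.01611
h_f = f(L/D)V²/(2g) = 0.01611·(973/0.549)·2.311²/(2·9.81) = 7.768 m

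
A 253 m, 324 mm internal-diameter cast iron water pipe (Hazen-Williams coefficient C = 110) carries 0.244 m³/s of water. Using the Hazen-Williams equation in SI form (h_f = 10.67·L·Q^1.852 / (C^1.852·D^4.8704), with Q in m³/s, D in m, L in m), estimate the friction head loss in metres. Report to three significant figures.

h_f ≈ 7.94 m

h_f = 10.67·253·0.244^1.852 / (110^1.852·0.324^4.8704) = 7.942 m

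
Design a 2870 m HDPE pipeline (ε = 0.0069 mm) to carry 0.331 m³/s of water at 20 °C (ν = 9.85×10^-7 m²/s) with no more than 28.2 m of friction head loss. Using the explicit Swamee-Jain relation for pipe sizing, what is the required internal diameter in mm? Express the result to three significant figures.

D ≈ 409 mm

Swamee-Jain (Type III): D = 0.66·[ε^1.25·(LQ²/(gh_f))^4.75 + ν·Q^9.4·(L/(gh_f))^5.2]^0.04
LQ²/(gh_f) = 1.137; L/(gh_f) = 10.37
Term 1 = ε^1.25·(…)^4.75 = 6.50×10^-7; Term 2 = ν·Q^9.4·(…)^5.2 = 5.79×10^-6
D = 0.66·(6.50×10^-7 + 5.79×10^-6)^0.04 = 0.4092 m = 409 mm
Check: V = 2.52 m/s, Re = 1.05×10^6, f = 0.01194, h_f = 27.0 m ≈ 28.2 m ✓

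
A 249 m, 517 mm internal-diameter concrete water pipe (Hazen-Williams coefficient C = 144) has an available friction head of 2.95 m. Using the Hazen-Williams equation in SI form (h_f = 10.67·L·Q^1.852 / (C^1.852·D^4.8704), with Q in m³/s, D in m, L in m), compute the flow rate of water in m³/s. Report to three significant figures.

Rearranging: Q = [h_f·C^1.852·D^4.8704 / (10.67·L)]^(1/1.852)
Q = [2.95·144^1.852·0.517^4.8704 / (10.67·249)]^0.540 = 0.6450 m³/s

Q ≈ 0.645 m³/s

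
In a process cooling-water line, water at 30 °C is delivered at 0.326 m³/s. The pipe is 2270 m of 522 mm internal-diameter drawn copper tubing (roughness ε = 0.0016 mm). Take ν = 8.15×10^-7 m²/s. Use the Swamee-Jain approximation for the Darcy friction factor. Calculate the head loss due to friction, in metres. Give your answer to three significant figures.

V = 4Q/(πD²) = 4·0.326/(π·0.522²) = 1.523 m/s
Re = VD/ν = 1.523·0.522/8.15×10^-7 = 9.76×10^5 → turbulent
ε/D = 0.0016/522 = 3.07×10^-6
Swamee-Jain: f = 0.01173
h_f = f(L/D)V²/(2g) = 0.01173·(2270/0.522)·1.523²/(2·9.81) = 6.034 m

h_f ≈ 6.03 m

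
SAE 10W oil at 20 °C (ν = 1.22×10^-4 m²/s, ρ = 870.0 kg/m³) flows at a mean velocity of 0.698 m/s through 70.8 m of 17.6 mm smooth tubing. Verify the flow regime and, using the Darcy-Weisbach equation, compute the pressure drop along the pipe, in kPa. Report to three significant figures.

Re = VD/ν = 0.698·0.01760/1.22×10^-4 = 101 → laminar (Re < 2300)
f = 64/Re = 0.6356
h_f = f(L/D)V²/(2g) = 0.6356·(70.8/0.01760)·0.698²/(2·9.81) = 63.49 m
Δp = ρg·h_f = 870.0·9.81·63.49 = 541.9 kPa

Δp ≈ 542 kPa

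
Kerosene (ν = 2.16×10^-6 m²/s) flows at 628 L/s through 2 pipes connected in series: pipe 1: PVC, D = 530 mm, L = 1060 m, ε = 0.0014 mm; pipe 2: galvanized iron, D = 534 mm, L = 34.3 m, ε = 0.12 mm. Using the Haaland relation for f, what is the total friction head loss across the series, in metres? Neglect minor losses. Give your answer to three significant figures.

Pipe 1: V = 2.847 m/s, Re = 6.98×10^5, ε/D = 2.64×10^-6, f = 0.01235, h_1 = f(L/D)V²/2g = 10.20 m
Pipe 2: V = 2.804 m/s, Re = 6.93×10^5, ε/D = 2.25×10^-4, f = 0.01517, h_2 = f(L/D)V²/2g = 0.3904 m
Series → Q common, losses add: H = Σh = 10.59 m

H ≈ 10.6 m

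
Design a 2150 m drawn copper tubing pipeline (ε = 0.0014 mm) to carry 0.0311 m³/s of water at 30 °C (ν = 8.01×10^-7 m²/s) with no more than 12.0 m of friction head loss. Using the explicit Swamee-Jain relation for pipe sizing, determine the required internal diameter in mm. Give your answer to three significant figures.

D ≈ 187 mm

Swamee-Jain (Type III): D = 0.66·[ε^1.25·(LQ²/(gh_f))^4.75 + ν·Q^9.4·(L/(gh_f))^5.2]^0.04
LQ²/(gh_f) = 0.01766; L/(gh_f) = 18.26
Term 1 = ε^1.25·(…)^4.75 = 2.27×10^-16; Term 2 = ν·Q^9.4·(…)^5.2 = 1.98×10^-14
D = 0.66·(2.27×10^-16 + 1.98×10^-14)^0.04 = 0.1869 m = 187 mm
Check: V = 1.13 m/s, Re = 2.65×10^5, f = 0.01480, h_f = 11.2 m ≈ 12.0 m ✓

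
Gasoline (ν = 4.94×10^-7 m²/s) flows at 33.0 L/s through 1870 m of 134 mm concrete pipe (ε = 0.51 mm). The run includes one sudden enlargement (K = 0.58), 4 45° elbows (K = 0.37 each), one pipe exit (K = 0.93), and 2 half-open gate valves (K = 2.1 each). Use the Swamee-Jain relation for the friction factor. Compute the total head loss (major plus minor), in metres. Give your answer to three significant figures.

V = 4Q/(πD²) = 2.340 m/s; V²/2g = 0.2791 m
Re = 6.35×10^5, ε/D = 0.00381 → f = 0.02828 (Swamee-Jain)
Major: h_f = f(L/D)·V²/2g = 0.02828·13955·0.2791 = 110.1 m
Minor: ΣK = 7.19; h_m = ΣK·V²/2g = 2.007 m
Total H_L = 110.1 + 2.007 = 112.1 m

H_L ≈ 112 m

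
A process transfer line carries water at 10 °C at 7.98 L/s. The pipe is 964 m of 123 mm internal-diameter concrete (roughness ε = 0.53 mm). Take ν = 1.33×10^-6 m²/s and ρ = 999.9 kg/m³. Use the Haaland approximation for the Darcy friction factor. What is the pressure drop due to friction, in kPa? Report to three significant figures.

Δp ≈ 54.0 kPa

V = 4Q/(πD²) = 4·0.00798/(π·0.123²) = 0.6716 m/s
Re = VD/ν = 0.6716·0.123/1.33×10^-6 = 6.21×10^4 → turbulent
ε/D = 0.53/123 = 0.00431
Haaland: f = 0.03058
h_f = f(L/D)V²/(2g) = 0.03058·(964/0.123)·0.6716²/(2·9.81) = 5.509 m
Δp = ρg·h_f = 999.9·9.81·5.509 = 54.04 kPa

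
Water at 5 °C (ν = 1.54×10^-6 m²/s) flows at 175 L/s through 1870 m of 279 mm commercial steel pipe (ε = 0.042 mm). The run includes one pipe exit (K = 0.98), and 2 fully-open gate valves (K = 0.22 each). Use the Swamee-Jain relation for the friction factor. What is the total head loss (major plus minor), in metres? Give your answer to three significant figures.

H_L ≈ 42.5 m

V = 4Q/(πD²) = 2.862 m/s; V²/2g = 0.4176 m
Re = 5.19×10^5, ε/D = 1.51×10^-4 → f = 0.01497 (Swamee-Jain)
Major: h_f = f(L/D)·V²/2g = 0.01497·6703·0.4176 = 41.90 m
Minor: ΣK = 1.42; h_m = ΣK·V²/2g = 0.5930 m
Total H_L = 41.90 + 0.5930 = 42.50 m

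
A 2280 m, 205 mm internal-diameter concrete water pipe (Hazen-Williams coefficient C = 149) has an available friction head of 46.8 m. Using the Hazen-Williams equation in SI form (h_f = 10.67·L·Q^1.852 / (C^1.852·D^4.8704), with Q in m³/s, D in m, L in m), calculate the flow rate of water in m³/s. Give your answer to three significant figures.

Q ≈ 0.0788 m³/s

Rearranging: Q = [h_f·C^1.852·D^4.8704 / (10.67·L)]^(1/1.852)
Q = [46.8·149^1.852·0.205^4.8704 / (10.67·2280)]^0.540 = 0.07885 m³/s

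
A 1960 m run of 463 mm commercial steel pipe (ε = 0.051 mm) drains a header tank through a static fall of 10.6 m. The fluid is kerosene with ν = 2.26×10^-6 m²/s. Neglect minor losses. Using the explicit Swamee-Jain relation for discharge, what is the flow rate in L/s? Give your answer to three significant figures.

Q ≈ 304 L/s

Swamee-Jain (Type II): Q = -0.965·√(gD⁵h_f/L)·ln[ε/(3.7D) + √(3.17ν²L/(gD³h_f))]
√(gD⁵h_f/L) = √(9.81·0.463⁵·10.6/1960) = 0.03360
ε/(3.7D) = 2.98×10^-5; √(3.17ν²L/(gD³h_f)) = 5.55×10^-5
Q = -0.965·0.03360·ln(8.522×10^-5) = 0.3038 m³/s
Check: V = 1.80 m/s, Re = 3.70×10^5, f = 0.01512, h_f = 10.6 m ≈ 10.6 m ✓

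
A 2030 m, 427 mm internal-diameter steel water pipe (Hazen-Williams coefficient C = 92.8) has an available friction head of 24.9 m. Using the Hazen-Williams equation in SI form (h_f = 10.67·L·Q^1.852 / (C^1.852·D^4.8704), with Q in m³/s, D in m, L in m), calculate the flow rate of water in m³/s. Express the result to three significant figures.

Q ≈ 0.256 m³/s

Rearranging: Q = [h_f·C^1.852·D^4.8704 / (10.67·L)]^(1/1.852)
Q = [24.9·92.8^1.852·0.427^4.8704 / (10.67·2030)]^0.540 = 0.2561 m³/s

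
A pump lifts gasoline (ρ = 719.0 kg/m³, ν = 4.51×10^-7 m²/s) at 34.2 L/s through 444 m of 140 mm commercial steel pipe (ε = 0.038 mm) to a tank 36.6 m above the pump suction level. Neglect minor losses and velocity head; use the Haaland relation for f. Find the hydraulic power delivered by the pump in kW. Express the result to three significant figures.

P_hyd ≈ 11.8 kW

V = 4Q/(πD²) = 2.222 m/s; Re = 6.90×10^5; ε/D = 2.71×10^-4; f = 0.01561
h_f = f(L/D)V²/2g = 12.45 m
Total head H = z + h_f = 36.6 + 12.45 = 49.05 m
P_hyd = ρgQH = 719.0·9.81·0.0342·49.05 = 11.83 kW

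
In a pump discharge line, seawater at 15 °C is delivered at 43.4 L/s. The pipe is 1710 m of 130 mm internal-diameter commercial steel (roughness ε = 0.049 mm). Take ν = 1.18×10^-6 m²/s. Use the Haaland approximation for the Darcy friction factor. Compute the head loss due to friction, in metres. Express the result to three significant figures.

V = 4Q/(πD²) = 4·0.0434/(π·0.130²) = 3.270 m/s
Re = VD/ν = 3.270·0.130/1.18×10^-6 = 3.60×10^5 → turbulent
ε/D = 0.049/130 = 3.77×10^-4
Haaland: f = 0.01709
h_f = f(L/D)V²/(2g) = 0.01709·(1710/0.130)·3.270²/(2·9.81) = 122.5 m

h_f ≈ 122 m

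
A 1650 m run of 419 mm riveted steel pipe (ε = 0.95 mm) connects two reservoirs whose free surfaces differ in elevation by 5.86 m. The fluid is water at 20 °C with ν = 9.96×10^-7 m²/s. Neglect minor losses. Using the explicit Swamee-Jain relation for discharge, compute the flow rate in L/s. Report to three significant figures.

Q ≈ 150 L/s

Swamee-Jain (Type II): Q = -0.965·√(gD⁵h_f/L)·ln[ε/(3.7D) + √(3.17ν²L/(gD³h_f))]
√(gD⁵h_f/L) = √(9.81·0.419⁵·5.86/1650) = 0.02121
ε/(3.7D) = 6.13×10^-4; √(3.17ν²L/(gD³h_f)) = 3.50×10^-5
Q = -0.965·0.02121·ln(6.478×10^-4) = 0.1503 m³/s
Check: V = 1.09 m/s, Re = 4.59×10^5, f = 0.02470, h_f = 5.89 m ≈ 5.86 m ✓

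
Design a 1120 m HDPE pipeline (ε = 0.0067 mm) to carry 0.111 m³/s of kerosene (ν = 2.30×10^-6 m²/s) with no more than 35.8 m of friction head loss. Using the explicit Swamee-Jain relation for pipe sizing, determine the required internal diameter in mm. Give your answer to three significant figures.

D ≈ 219 mm

Swamee-Jain (Type III): D = 0.66·[ε^1.25·(LQ²/(gh_f))^4.75 + ν·Q^9.4·(L/(gh_f))^5.2]^0.04
LQ²/(gh_f) = 0.03929; L/(gh_f) = 3.189
Term 1 = ε^1.25·(…)^4.75 = 7.17×10^-14; Term 2 = ν·Q^9.4·(…)^5.2 = 1.02×10^-12
D = 0.66·(7.17×10^-14 + 1.02×10^-12)^0.04 = 0.2193 m = 219 mm
Check: V = 2.94 m/s, Re = 2.80×10^5, f = 0.01490, h_f = 33.5 m ≈ 35.8 m ✓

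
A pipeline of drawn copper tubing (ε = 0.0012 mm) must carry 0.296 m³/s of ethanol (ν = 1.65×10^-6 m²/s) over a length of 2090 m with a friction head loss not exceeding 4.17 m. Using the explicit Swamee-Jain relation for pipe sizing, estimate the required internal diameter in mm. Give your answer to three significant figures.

D ≈ 556 mm

Swamee-Jain (Type III): D = 0.66·[ε^1.25·(LQ²/(gh_f))^4.75 + ν·Q^9.4·(L/(gh_f))^5.2]^0.04
LQ²/(gh_f) = 4.476; L/(gh_f) = 51.09
Term 1 = ε^1.25·(…)^4.75 = 4.91×10^-5; Term 2 = ν·Q^9.4·(…)^5.2 = 0.0135
D = 0.66·(4.91×10^-5 + 0.0135)^0.04 = 0.5557 m = 556 mm
Check: V = 1.22 m/s, Re = 4.11×10^5, f = 0.01359, h_f = 3.88 m ≈ 4.17 m ✓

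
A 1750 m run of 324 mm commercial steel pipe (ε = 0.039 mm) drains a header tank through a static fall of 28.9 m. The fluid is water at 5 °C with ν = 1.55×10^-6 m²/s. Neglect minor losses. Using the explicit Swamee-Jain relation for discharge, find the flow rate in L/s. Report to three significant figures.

Swamee-Jain (Type II): Q = -0.965·√(gD⁵h_f/L)·ln[ε/(3.7D) + √(3.17ν²L/(gD³h_f))]
√(gD⁵h_f/L) = √(9.81·0.324⁵·28.9/1750) = 0.02405
ε/(3.7D) = 3.25×10^-5; √(3.17ν²L/(gD³h_f)) = 3.72×10^-5
Q = -0.965·0.02405·ln(6.971×10^-5) = 0.2221 m³/s
Check: V = 2.69 m/s, Re = 5.63×10^5, f = 0.01452, h_f = 29.0 m ≈ 28.9 m ✓

Q ≈ 222 L/s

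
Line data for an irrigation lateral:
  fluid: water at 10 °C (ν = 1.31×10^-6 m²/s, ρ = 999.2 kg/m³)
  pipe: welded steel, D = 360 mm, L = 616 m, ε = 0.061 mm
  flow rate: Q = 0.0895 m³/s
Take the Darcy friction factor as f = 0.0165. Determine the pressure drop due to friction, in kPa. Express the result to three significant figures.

Δp ≈ 10.9 kPa

V = 4Q/(πD²) = 4·0.0895/(π·0.360²) = 0.8793 m/s
h_f = f(L/D)V²/(2g) = 0.01650·(616/0.360)·0.8793²/(2·9.81) = 1.113 m
Δp = ρg·h_f = 999.2·9.81·1.113 = 10.91 kPa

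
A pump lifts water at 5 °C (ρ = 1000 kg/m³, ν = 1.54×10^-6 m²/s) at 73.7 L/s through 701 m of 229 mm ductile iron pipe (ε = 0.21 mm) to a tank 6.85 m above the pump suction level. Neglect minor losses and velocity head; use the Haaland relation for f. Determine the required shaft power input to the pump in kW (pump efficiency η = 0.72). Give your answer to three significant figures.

V = 4Q/(πD²) = 1.789 m/s; Re = 2.66×10^5; ε/D = 9.17×10^-4; f = 0.02027
h_f = f(L/D)V²/2g = 10.13 m
Total head H = z + h_f = 6.85 + 10.13 = 16.98 m
P_hyd = ρgQH = 1000·9.81·0.0737·16.98 = 12.27 kW
P_shaft = P_hyd/η = 12.27/0.72 = 17.05 kW

P_shaft ≈ 17.0 kW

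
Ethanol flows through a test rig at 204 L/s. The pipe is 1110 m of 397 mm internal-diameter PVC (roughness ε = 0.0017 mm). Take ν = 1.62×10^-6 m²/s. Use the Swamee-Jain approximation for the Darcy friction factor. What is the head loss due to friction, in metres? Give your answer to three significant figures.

h_f ≈ 5.29 m

V = 4Q/(πD²) = 4·0.204/(π·0.397²) = 1.648 m/s
Re = VD/ν = 1.648·0.397/1.62×10^-6 = 4.04×10^5 → turbulent
ε/D = 0.0017/397 = 4.28×10^-6
Swamee-Jain: f = 0.01367
h_f = f(L/D)V²/(2g) = 0.01367·(1110/0.397)·1.648²/(2·9.81) = 5.289 m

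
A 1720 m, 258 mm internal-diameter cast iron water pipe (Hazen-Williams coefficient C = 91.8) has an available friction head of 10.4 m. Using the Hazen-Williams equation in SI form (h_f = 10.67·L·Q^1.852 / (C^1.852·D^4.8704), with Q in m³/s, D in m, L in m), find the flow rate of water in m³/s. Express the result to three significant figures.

Q ≈ 0.0460 m³/s

Rearranging: Q = [h_f·C^1.852·D^4.8704 / (10.67·L)]^(1/1.852)
Q = [10.4·91.8^1.852·0.258^4.8704 / (10.67·1720)]^0.540 = 0.04597 m³/s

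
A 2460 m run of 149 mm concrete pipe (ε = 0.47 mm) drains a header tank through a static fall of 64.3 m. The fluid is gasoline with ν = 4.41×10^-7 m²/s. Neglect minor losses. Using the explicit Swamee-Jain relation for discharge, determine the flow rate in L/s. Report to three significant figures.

Q ≈ 29.5 L/s

Swamee-Jain (Type II): Q = -0.965·√(gD⁵h_f/L)·ln[ε/(3.7D) + √(3.17ν²L/(gD³h_f))]
√(gD⁵h_f/L) = √(9.81·0.149⁵·64.3/2460) = 0.004339
ε/(3.7D) = 8.53×10^-4; √(3.17ν²L/(gD³h_f)) = 2.70×10^-5
Q = -0.965·0.004339·ln(8.795×10^-4) = 0.02946 m³/s
Check: V = 1.69 m/s, Re = 5.71×10^5, f = 0.02687, h_f = 64.6 m ≈ 64.3 m ✓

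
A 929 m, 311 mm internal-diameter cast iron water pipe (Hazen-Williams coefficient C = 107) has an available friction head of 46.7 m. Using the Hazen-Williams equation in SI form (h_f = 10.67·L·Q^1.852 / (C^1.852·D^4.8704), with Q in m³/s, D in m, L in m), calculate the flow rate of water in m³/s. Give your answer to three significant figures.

Q ≈ 0.275 m³/s

Rearranging: Q = [h_f·C^1.852·D^4.8704 / (10.67·L)]^(1/1.852)
Q = [46.7·107^1.852·0.311^4.8704 / (10.67·929)]^0.540 = 0.2748 m³/s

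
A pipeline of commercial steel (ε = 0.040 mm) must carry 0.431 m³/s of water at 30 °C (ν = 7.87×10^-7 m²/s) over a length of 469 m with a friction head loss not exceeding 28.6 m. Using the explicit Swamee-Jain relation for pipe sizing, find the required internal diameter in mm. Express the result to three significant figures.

Swamee-Jain (Type III): D = 0.66·[ε^1.25·(LQ²/(gh_f))^4.75 + ν·Q^9.4·(L/(gh_f))^5.2]^0.04
LQ²/(gh_f) = 0.3105; L/(gh_f) = 1.672
Term 1 = ε^1.25·(…)^4.75 = 1.23×10^-8; Term 2 = ν·Q^9.4·(…)^5.2 = 4.17×10^-9
D = 0.66·(1.23×10^-8 + 4.17×10^-9)^0.04 = 0.3223 m = 322 mm
Check: V = 5.28 m/s, Re = 2.16×10^6, f = 0.01323, h_f = 27.4 m ≈ 28.6 m ✓

D ≈ 322 mm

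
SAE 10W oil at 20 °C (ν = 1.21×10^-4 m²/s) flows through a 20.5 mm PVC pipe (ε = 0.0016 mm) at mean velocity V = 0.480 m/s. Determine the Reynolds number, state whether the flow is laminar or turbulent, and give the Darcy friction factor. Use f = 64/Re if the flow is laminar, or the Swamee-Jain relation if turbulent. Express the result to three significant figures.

Re = VD/ν = 0.4800·0.0205/1.21×10^-4 = 81.3
Re < 2300 → laminar → f = 64/Re = 0.7870

Re ≈ 81.3; laminar; f = 64/Re ≈ 0.787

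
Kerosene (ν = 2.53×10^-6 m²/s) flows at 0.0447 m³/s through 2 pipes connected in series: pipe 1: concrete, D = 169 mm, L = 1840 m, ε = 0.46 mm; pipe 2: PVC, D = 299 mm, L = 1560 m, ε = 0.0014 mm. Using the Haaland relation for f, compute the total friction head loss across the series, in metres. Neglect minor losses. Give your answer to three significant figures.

Pipe 1: V = 1.993 m/s, Re = 1.33×10^5, ε/D = 0.00272, f = 0.02646, h_1 = f(L/D)V²/2g = 58.31 m
Pipe 2: V = 0.6366 m/s, Re = 7.52×10^4, ε/D = 4.68×10^-6, f = 0.01895, h_2 = f(L/D)V²/2g = 2.042 m
Series → Q common, losses add: H = Σh = 60.36 m

H ≈ 60.4 m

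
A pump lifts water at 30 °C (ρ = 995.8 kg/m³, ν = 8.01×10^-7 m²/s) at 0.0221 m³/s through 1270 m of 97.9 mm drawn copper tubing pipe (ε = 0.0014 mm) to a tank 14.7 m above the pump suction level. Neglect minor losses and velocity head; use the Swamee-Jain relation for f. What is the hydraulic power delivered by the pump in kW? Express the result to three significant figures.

P_hyd ≈ 20.5 kW

V = 4Q/(πD²) = 2.936 m/s; Re = 3.59×10^5; ε/D = 1.43×10^-5; f = 0.01409
h_f = f(L/D)V²/2g = 80.30 m
Total head H = z + h_f = 14.7 + 80.30 = 95.00 m
P_hyd = ρgQH = 995.8·9.81·0.0221·95.00 = 20.51 kW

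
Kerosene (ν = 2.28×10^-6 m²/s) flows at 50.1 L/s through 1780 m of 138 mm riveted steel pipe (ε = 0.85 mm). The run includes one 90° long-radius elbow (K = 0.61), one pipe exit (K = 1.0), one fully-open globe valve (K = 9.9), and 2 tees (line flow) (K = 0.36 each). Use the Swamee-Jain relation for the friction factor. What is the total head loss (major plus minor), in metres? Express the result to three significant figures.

H_L ≈ 250 m

V = 4Q/(πD²) = 3.350 m/s; V²/2g = 0.5718 m
Re = 2.03×10^5, ε/D = 0.00616 → f = 0.03295 (Swamee-Jain)
Major: h_f = f(L/D)·V²/2g = 0.03295·12899·0.5718 = 243.1 m
Minor: ΣK = 12.2; h_m = ΣK·V²/2g = 6.994 m
Total H_L = 243.1 + 6.994 = 250.1 m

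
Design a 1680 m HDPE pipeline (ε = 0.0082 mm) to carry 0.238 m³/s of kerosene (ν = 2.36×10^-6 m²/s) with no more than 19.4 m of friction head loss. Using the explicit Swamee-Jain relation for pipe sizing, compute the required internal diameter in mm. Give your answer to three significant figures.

Swamee-Jain (Type III): D = 0.66·[ε^1.25·(LQ²/(gh_f))^4.75 + ν·Q^9.4·(L/(gh_f))^5.2]^0.04
LQ²/(gh_f) = 0.5000; L/(gh_f) = 8.828
Term 1 = ε^1.25·(…)^4.75 = 1.63×10^-8; Term 2 = ν·Q^9.4·(…)^5.2 = 2.70×10^-7
D = 0.66·(1.63×10^-8 + 2.70×10^-7)^0.04 = 0.3612 m = 361 mm
Check: V = 2.32 m/s, Re = 3.55×10^5, f = 0.01422, h_f = 18.2 m ≈ 19.4 m ✓

D ≈ 361 mm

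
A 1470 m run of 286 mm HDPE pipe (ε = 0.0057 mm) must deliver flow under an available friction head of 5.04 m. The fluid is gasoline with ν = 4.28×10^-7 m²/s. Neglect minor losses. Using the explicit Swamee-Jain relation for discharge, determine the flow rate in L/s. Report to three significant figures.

Swamee-Jain (Type II): Q = -0.965·√(gD⁵h_f/L)·ln[ε/(3.7D) + √(3.17ν²L/(gD³h_f))]
√(gD⁵h_f/L) = √(9.81·0.286⁵·5.04/1470) = 0.008022
ε/(3.7D) = 5.39×10^-6; √(3.17ν²L/(gD³h_f)) = 2.72×10^-5
Q = -0.965·0.008022·ln(3.255×10^-5) = 0.07999 m³/s
Check: V = 1.25 m/s, Re = 8.32×10^5, f = 0.01240, h_f = 5.04 m ≈ 5.04 m ✓

Q ≈ 80.0 L/s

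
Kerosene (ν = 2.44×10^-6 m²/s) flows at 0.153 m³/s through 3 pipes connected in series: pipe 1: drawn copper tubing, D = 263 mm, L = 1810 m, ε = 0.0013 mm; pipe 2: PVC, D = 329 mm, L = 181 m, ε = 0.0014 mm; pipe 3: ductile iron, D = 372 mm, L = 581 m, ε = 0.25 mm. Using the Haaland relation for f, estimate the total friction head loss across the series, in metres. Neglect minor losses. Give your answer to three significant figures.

Pipe 1: V = 2.816 m/s, Re = 3.04×10^5, ε/D = 4.94×10^-6, f = 0.01435, h_1 = f(L/D)V²/2g = 39.93 m
Pipe 2: V = 1.800 m/s, Re = 2.43×10^5, ε/D = 4.26×10^-6, f = 0.01496, h_2 = f(L/D)V²/2g = 1.359 m
Pipe 3: V = 1.408 m/s, Re = 2.15×10^5, ε/D = 6.72×10^-4, f = 0.01940, h_3 = f(L/D)V²/2g = 3.060 m
Series → Q common, losses add: H = Σh = 44.34 m

H ≈ 44.3 m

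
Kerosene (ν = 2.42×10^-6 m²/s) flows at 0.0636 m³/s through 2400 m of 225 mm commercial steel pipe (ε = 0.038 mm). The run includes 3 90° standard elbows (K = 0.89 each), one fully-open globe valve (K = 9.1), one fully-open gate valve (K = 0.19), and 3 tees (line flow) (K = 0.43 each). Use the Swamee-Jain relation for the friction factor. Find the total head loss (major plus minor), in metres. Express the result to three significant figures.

H_L ≈ 26.3 m

V = 4Q/(πD²) = 1.600 m/s; V²/2g = 0.1304 m
Re = 1.49×10^5, ε/D = 1.69×10^-4 → f = 0.01766 (Swamee-Jain)
Major: h_f = f(L/D)·V²/2g = 0.01766·10667·0.1304 = 24.56 m
Minor: ΣK = 13.2; h_m = ΣK·V²/2g = 1.728 m
Total H_L = 24.56 + 1.728 = 26.29 m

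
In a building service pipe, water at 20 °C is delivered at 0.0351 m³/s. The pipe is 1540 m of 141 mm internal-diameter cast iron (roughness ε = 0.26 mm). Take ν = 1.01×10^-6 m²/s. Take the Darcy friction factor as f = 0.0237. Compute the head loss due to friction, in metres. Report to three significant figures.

V = 4Q/(πD²) = 4·0.0351/(π·0.141²) = 2.248 m/s
h_f = f(L/D)V²/(2g) = 0.02370·(1540/0.141)·2.248²/(2·9.81) = 66.67 m

h_f ≈ 66.7 m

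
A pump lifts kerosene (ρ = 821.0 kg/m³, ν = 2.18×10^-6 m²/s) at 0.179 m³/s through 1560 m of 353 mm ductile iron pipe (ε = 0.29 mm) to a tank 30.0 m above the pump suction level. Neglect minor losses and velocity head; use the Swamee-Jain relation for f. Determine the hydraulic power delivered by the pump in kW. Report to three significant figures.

P_hyd ≈ 65.0 kW

V = 4Q/(πD²) = 1.829 m/s; Re = 2.96×10^5; ε/D = 8.22×10^-4; f = 0.01998
h_f = f(L/D)V²/2g = 15.06 m
Total head H = z + h_f = 30.0 + 15.06 = 45.06 m
P_hyd = ρgQH = 821.0·9.81·0.179·45.06 = 64.96 kW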